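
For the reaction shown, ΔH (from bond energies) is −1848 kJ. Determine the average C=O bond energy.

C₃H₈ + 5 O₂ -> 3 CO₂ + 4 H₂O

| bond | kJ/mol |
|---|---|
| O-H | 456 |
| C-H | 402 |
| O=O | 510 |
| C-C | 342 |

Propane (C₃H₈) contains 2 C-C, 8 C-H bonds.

D(C=O) ≈ 775 kJ/mol

Let D be the C=O bond energy.
Σ(broken) = 2×342 + 8×402 + 5×510 = 6450
Σ(formed) = 6×D + 8×456 = 3648 + 6D
ΔH = Σ(broken) − Σ(formed) = (6450) − (3648 + 6D) = +2802 − 6D
Setting this equal to −1848 kJ gives 6D = 4650, so D = 775 kJ/mol.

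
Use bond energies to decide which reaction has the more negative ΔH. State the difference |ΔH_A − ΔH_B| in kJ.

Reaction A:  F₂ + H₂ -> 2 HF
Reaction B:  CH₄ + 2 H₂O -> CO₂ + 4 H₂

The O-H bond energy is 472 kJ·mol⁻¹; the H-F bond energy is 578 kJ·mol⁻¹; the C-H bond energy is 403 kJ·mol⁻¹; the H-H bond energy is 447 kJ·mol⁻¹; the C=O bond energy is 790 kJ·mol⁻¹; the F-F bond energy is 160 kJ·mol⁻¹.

Reaction A:
  Bonds broken (reactants):
    F-F: 1 × 160 = 160
    H-H: 1 × 447 = 447
    Σ(broken) = 607 kJ
  Bonds formed (products):
    H-F: 2 × 578 = 1156
    Σ(formed) = 1156 kJ
  ΔH_A = 607 − 1156 = −549 kJ
Reaction B:
  Bonds broken (reactants):
    C-H: 4 × 403 = 1612
    O-H: 4 × 472 = 1888
    Σ(broken) = 3500 kJ
  Bonds formed (products):
    C=O: 2 × 790 = 1580
    H-H: 4 × 447 = 1788
    Σ(formed) = 3368 kJ
  ΔH_B = 3500 − 3368 = +132 kJ
ΔH_A − ΔH_B = −681 kJ, so reaction A has the more negative ΔH; |ΔH_A − ΔH_B| = 681 kJ.

Reaction A, by 681 kJ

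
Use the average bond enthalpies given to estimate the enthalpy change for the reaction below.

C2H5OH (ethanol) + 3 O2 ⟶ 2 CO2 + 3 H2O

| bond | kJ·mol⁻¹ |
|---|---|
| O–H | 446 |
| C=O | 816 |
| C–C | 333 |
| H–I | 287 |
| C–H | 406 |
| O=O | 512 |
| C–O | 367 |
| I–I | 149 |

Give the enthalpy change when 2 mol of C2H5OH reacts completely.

Bonds broken (reactants):
  C–C: 1 × 333 = 333
  C–H: 5 × 406 = 2030
  C–O: 1 × 367 = 367
  O–H: 1 × 446 = 446
  O=O: 3 × 512 = 1536
  Σ(broken) = 4712 kJ
Bonds formed (products):
  C=O: 4 × 816 = 3264
  O–H: 6 × 446 = 2676
  Σ(formed) = 5940 kJ
ΔH = Σ(broken) − Σ(formed) = 4712 − 5940 = −1228 kJ
For 2× the reaction as written: 2 × (−1228) = −2456 kJ

ΔH = −2456 kJ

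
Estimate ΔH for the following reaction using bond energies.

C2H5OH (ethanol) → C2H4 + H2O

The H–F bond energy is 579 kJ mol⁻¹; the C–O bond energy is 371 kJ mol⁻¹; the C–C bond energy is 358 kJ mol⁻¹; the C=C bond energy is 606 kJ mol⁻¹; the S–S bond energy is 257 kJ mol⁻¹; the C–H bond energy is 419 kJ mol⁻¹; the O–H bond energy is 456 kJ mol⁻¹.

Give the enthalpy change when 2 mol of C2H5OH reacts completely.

Bonds broken (reactants):
  C–C: 1 × 358 = 358
  C–H: 5 × 419 = 2095
  C–O: 1 × 371 = 371
  O–H: 1 × 456 = 456
  Σ(broken) = 3280 kJ
Bonds formed (products):
  C–H: 4 × 419 = 1676
  C=C: 1 × 606 = 606
  O–H: 2 × 456 = 912
  Σ(formed) = 3194 kJ
ΔH = Σ(broken) − Σ(formed) = 3280 − 3194 = +86 kJ
For 2× the reaction as written: 2 × (+86) = +172 kJ

ΔH = +172 kJ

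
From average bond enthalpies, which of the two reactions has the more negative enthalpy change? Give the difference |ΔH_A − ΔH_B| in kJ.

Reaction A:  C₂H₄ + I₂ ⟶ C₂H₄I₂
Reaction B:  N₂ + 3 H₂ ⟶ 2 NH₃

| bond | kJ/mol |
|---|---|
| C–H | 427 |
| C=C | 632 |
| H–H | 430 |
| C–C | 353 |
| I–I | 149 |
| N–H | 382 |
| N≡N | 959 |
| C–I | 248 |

Reaction A:
  Bonds broken (reactants):
    C–H: 4 × 427 = 1708
    C=C: 1 × 632 = 632
    I–I: 1 × 149 = 149
    Σ(broken) = 2489 kJ
  Bonds formed (products):
    C–C: 1 × 353 = 353
    C–H: 4 × 427 = 1708
    C–I: 2 × 248 = 496
    Σ(formed) = 2557 kJ
  ΔH_A = 2489 − 2557 = −68 kJ
Reaction B:
  Bonds broken (reactants):
    H–H: 3 × 430 = 1290
    N≡N: 1 × 959 = 959
    Σ(broken) = 2249 kJ
  Bonds formed (products):
    N–H: 6 × 382 = 2292
    Σ(formed) = 2292 kJ
  ΔH_B = 2249 − 2292 = −43 kJ
ΔH_A − ΔH_B = −25 kJ, so reaction A has the more negative ΔH; |ΔH_A − ΔH_B| = 25 kJ.

Reaction A, by 25 kJ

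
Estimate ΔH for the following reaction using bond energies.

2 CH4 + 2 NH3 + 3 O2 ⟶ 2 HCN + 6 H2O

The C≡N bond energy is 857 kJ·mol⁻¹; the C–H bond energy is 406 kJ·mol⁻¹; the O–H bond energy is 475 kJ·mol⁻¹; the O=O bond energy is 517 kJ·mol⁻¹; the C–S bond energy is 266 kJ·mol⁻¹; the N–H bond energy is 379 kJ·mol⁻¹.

ΔH ≈ −1153 kJ

Bonds broken (reactants):
  C–H: 8 × 406 = 3248
  N–H: 6 × 379 = 2274
  O=O: 3 × 517 = 1551
  Σ(broken) = 7073 kJ
Bonds formed (products):
  C≡N: 2 × 857 = 1714
  C–H: 2 × 406 = 812
  O–H: 12 × 475 = 5700
  Σ(formed) = 8226 kJ
ΔH = Σ(broken) − Σ(formed) = 7073 − 8226 = −1153 kJ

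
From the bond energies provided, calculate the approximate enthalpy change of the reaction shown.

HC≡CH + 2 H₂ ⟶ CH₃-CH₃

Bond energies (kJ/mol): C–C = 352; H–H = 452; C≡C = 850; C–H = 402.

ΔH ≈ −206 kJ

Bonds broken (reactants):
  C≡C: 1 × 850 = 850
  C–H: 2 × 402 = 804
  H–H: 2 × 452 = 904
  Σ(broken) = 2558 kJ
Bonds formed (products):
  C–C: 1 × 352 = 352
  C–H: 6 × 402 = 2412
  Σ(formed) = 2764 kJ
ΔH = Σ(broken) − Σ(formed) = 2558 − 2764 = −206 kJ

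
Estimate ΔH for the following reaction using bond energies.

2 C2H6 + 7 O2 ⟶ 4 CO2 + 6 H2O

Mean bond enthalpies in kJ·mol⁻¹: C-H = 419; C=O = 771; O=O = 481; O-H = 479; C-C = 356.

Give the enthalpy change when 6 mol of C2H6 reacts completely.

Bonds broken (reactants):
  C-C: 2 × 356 = 712
  C-H: 12 × 419 = 5028
  O=O: 7 × 481 = 3367
  Σ(broken) = 9107 kJ
Bonds formed (products):
  C=O: 8 × 771 = 6168
  O-H: 12 × 479 = 5748
  Σ(formed) = 11916 kJ
ΔH = Σ(broken) − Σ(formed) = 9107 − 11916 = −2809 kJ
For 3× the reaction as written: 3 × (−2809) = −8427 kJ

ΔH = −8427 kJ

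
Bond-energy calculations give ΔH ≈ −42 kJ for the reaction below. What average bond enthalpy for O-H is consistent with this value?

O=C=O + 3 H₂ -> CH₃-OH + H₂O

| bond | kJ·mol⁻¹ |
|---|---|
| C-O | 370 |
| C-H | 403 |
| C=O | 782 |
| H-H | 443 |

Let D be the O-H bond energy.
Σ(broken) = 2×782 + 3×443 = 2893
Σ(formed) = 3×403 + 1×370 + 3×D = 1579 + 3D
ΔH = Σ(broken) − Σ(formed) = (2893) − (1579 + 3D) = +1314 − 3D
Setting this equal to −42 kJ gives 3D = 1356, so D = 452 kJ/mol.

D(O-H) ≈ 452 kJ/mol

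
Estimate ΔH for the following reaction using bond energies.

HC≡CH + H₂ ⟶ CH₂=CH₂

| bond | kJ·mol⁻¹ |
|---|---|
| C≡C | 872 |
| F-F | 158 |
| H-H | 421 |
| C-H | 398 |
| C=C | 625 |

ΔH ≈ −128 kJ

Bonds broken (reactants):
  C≡C: 1 × 872 = 872
  C-H: 2 × 398 = 796
  H-H: 1 × 421 = 421
  Σ(broken) = 2089 kJ
Bonds formed (products):
  C-H: 4 × 398 = 1592
  C=C: 1 × 625 = 625
  Σ(formed) = 2217 kJ
ΔH = Σ(broken) − Σ(formed) = 2089 − 2217 = −128 kJ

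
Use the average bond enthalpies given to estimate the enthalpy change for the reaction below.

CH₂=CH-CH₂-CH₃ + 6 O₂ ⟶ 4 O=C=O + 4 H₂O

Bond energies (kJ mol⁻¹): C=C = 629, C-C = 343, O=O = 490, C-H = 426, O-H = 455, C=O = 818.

ΔH ≈ −2521 kJ

Bonds broken (reactants):
  C-C: 2 × 343 = 686
  C-H: 8 × 426 = 3408
  C=C: 1 × 629 = 629
  O=O: 6 × 490 = 2940
  Σ(broken) = 7663 kJ
Bonds formed (products):
  C=O: 8 × 818 = 6544
  O-H: 8 × 455 = 3640
  Σ(formed) = 10184 kJ
ΔH = Σ(broken) − Σ(formed) = 7663 − 10184 = −2521 kJ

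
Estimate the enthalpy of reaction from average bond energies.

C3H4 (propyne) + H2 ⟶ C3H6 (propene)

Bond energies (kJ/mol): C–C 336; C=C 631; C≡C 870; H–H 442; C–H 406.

ΔH ≈ −131 kJ

Bonds broken (reactants):
  C≡C: 1 × 870 = 870
  C–C: 1 × 336 = 336
  C–H: 4 × 406 = 1624
  H–H: 1 × 442 = 442
  Σ(broken) = 3272 kJ
Bonds formed (products):
  C–C: 1 × 336 = 336
  C–H: 6 × 406 = 2436
  C=C: 1 × 631 = 631
  Σ(formed) = 3403 kJ
ΔH = Σ(broken) − Σ(formed) = 3272 − 3403 = −131 kJ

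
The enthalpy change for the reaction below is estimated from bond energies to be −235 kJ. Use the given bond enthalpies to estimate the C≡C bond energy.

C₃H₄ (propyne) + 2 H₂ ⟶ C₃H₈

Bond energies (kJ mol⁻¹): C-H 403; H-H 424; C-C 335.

D(C≡C) ≈ 864 kJ/mol

Let D be the C≡C bond energy.
Σ(broken) = 1×D + 1×335 + 4×403 + 2×424 = 2795 + D
Σ(formed) = 2×335 + 8×403 = 3894
ΔH = Σ(broken) − Σ(formed) = (2795 + D) − (3894) = −1099 + D
Setting this equal to −235 kJ gives D = 864 kJ/mol.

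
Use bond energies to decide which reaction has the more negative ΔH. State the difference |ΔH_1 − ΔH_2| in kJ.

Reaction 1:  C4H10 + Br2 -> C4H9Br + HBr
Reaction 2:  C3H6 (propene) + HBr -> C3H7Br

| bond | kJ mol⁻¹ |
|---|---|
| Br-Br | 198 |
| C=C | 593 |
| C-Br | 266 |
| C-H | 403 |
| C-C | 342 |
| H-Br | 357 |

Reaction 2, by 39 kJ

Reaction 1:
  Bonds broken (reactants):
    Br-Br: 1 × 198 = 198
    C-C: 3 × 342 = 1026
    C-H: 10 × 403 = 4030
    Σ(broken) = 5254 kJ
  Bonds formed (products):
    C-Br: 1 × 266 = 266
    C-C: 3 × 342 = 1026
    C-H: 9 × 403 = 3627
    H-Br: 1 × 357 = 357
    Σ(formed) = 5276 kJ
  ΔH_1 = 5254 − 5276 = −22 kJ
Reaction 2:
  Bonds broken (reactants):
    C-C: 1 × 342 = 342
    C-H: 6 × 403 = 2418
    C=C: 1 × 593 = 593
    H-Br: 1 × 357 = 357
    Σ(broken) = 3710 kJ
  Bonds formed (products):
    C-Br: 1 × 266 = 266
    C-C: 2 × 342 = 684
    C-H: 7 × 403 = 2821
    Σ(formed) = 3771 kJ
  ΔH_2 = 3710 − 3771 = −61 kJ
ΔH_1 − ΔH_2 = +39 kJ, so reaction 2 has the more negative ΔH; |ΔH_1 − ΔH_2| = 39 kJ.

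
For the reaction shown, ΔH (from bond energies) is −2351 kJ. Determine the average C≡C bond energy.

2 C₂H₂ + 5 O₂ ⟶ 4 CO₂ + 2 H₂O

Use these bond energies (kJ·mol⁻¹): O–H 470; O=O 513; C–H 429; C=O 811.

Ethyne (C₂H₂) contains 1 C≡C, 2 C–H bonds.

Let D be the C≡C bond energy.
Σ(broken) = 2×D + 4×429 + 5×513 = 4281 + 2D
Σ(formed) = 8×811 + 4×470 = 8368
ΔH = Σ(broken) − Σ(formed) = (4281 + 2D) − (8368) = −4087 + 2D
Setting this equal to −2351 kJ gives 2D = 1736, so D = 868 kJ/mol.

D(C≡C) ≈ 868 kJ/mol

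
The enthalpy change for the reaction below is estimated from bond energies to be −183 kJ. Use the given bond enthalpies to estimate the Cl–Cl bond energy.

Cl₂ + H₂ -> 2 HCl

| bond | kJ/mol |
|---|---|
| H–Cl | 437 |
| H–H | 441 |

D(Cl–Cl) ≈ 250 kJ/mol

Let D be the Cl–Cl bond energy.
Σ(broken) = 1×D + 1×441 = 441 + D
Σ(formed) = 2×437 = 874
ΔH = Σ(broken) − Σ(formed) = (441 + D) − (874) = −433 + D
Setting this equal to −183 kJ gives D = 250 kJ/mol.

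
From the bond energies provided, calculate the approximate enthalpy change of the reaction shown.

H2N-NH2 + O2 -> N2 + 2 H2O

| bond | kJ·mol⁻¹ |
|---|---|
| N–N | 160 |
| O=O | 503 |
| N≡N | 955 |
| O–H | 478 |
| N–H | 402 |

Bonds broken (reactants):
  N–H: 4 × 402 = 1608
  N–N: 1 × 160 = 160
  O=O: 1 × 503 = 503
  Σ(broken) = 2271 kJ
Bonds formed (products):
  N≡N: 1 × 955 = 955
  O–H: 4 × 478 = 1912
  Σ(formed) = 2867 kJ
ΔH = Σ(broken) − Σ(formed) = 2271 − 2867 = −596 kJ

ΔH ≈ −596 kJ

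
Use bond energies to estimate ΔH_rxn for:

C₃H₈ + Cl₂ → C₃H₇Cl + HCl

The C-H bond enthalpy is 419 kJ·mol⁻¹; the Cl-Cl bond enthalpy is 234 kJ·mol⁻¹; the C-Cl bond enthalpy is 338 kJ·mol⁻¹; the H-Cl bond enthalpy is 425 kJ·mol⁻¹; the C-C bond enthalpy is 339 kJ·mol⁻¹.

Bonds broken (reactants):
  C-C: 2 × 339 = 678
  C-H: 8 × 419 = 3352
  Cl-Cl: 1 × 234 = 234
  Σ(broken) = 4264 kJ
Bonds formed (products):
  C-C: 2 × 339 = 678
  C-Cl: 1 × 338 = 338
  C-H: 7 × 419 = 2933
  H-Cl: 1 × 425 = 425
  Σ(formed) = 4374 kJ
ΔH = Σ(broken) − Σ(formed) = 4264 − 4374 = −110 kJ

ΔH ≈ −110 kJ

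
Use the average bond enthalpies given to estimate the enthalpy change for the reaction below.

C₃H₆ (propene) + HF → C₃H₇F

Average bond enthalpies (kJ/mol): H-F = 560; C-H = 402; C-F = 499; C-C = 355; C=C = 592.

Bonds broken (reactants):
  C-C: 1 × 355 = 355
  C-H: 6 × 402 = 2412
  C=C: 1 × 592 = 592
  H-F: 1 × 560 = 560
  Σ(broken) = 3919 kJ
Bonds formed (products):
  C-C: 2 × 355 = 710
  C-F: 1 × 499 = 499
  C-H: 7 × 402 = 2814
  Σ(formed) = 4023 kJ
ΔH = Σ(broken) − Σ(formed) = 3919 − 4023 = −104 kJ

ΔH ≈ −104 kJ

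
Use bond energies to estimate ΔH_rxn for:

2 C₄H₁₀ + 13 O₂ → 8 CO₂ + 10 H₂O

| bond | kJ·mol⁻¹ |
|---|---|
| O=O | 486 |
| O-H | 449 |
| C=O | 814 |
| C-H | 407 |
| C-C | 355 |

ΔH ≈ −5416 kJ

Bonds broken (reactants):
  C-C: 6 × 355 = 2130
  C-H: 20 × 407 = 8140
  O=O: 13 × 486 = 6318
  Σ(broken) = 16588 kJ
Bonds formed (products):
  C=O: 16 × 814 = 13024
  O-H: 20 × 449 = 8980
  Σ(formed) = 22004 kJ
ΔH = Σ(broken) − Σ(formed) = 16588 − 22004 = −5416 kJ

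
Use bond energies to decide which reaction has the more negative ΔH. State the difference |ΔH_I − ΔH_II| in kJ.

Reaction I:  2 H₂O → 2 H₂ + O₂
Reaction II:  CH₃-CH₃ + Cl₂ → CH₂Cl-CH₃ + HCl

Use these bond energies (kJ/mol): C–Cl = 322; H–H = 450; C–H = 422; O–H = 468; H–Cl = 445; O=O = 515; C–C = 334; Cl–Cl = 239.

Reaction II, by 563 kJ

Reaction I:
  Bonds broken (reactants):
    O–H: 4 × 468 = 1872
    Σ(broken) = 1872 kJ
  Bonds formed (products):
    H–H: 2 × 450 = 900
    O=O: 1 × 515 = 515
    Σ(formed) = 1415 kJ
  ΔH_I = 1872 − 1415 = +457 kJ
Reaction II:
  Bonds broken (reactants):
    C–C: 1 × 334 = 334
    C–H: 6 × 422 = 2532
    Cl–Cl: 1 × 239 = 239
    Σ(broken) = 3105 kJ
  Bonds formed (products):
    C–C: 1 × 334 = 334
    C–Cl: 1 × 322 = 322
    C–H: 5 × 422 = 2110
    H–Cl: 1 × 445 = 445
    Σ(formed) = 3211 kJ
  ΔH_II = 3105 − 3211 = −106 kJ
ΔH_I − ΔH_II = +563 kJ, so reaction II has the more negative ΔH; |ΔH_I − ΔH_II| = 563 kJ.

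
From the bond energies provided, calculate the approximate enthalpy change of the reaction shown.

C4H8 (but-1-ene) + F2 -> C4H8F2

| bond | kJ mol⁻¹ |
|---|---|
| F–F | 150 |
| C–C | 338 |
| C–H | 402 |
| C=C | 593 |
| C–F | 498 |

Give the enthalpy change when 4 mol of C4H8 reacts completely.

Bonds broken (reactants):
  C–C: 2 × 338 = 676
  C–H: 8 × 402 = 3216
  C=C: 1 × 593 = 593
  F–F: 1 × 150 = 150
  Σ(broken) = 4635 kJ
Bonds formed (products):
  C–C: 3 × 338 = 1014
  C–F: 2 × 498 = 996
  C–H: 8 × 402 = 3216
  Σ(formed) = 5226 kJ
ΔH = Σ(broken) − Σ(formed) = 4635 − 5226 = −591 kJ
For 4× the reaction as written: 4 × (−591) = −2364 kJ

ΔH = −2364 kJ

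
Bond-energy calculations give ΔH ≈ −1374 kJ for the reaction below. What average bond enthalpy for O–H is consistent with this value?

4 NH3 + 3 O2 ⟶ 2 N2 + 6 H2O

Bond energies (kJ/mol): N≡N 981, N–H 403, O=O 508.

D(O–H) ≈ 481 kJ/mol

Let D be the O–H bond energy.
Σ(broken) = 12×403 + 3×508 = 6360
Σ(formed) = 2×981 + 12×D = 1962 + 12D
ΔH = Σ(broken) − Σ(formed) = (6360) − (1962 + 12D) = +4398 − 12D
Setting this equal to −1374 kJ gives 12D = 5772, so D = 481 kJ/mol.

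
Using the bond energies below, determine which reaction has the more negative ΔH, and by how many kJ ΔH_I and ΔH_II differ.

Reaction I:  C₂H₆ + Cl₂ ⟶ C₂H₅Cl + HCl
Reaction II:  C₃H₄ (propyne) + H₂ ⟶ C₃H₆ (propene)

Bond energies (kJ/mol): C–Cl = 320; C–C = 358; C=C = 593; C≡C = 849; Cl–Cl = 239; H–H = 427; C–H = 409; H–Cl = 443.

Reaction I:
  Bonds broken (reactants):
    C–C: 1 × 358 = 358
    C–H: 6 × 409 = 2454
    Cl–Cl: 1 × 239 = 239
    Σ(broken) = 3051 kJ
  Bonds formed (products):
    C–C: 1 × 358 = 358
    C–Cl: 1 × 320 = 320
    C–H: 5 × 409 = 2045
    H–Cl: 1 × 443 = 443
    Σ(formed) = 3166 kJ
  ΔH_I = 3051 − 3166 = −115 kJ
Reaction II:
  Bonds broken (reactants):
    C≡C: 1 × 849 = 849
    C–C: 1 × 358 = 358
    C–H: 4 × 409 = 1636
    H–H: 1 × 427 = 427
    Σ(broken) = 3270 kJ
  Bonds formed (products):
    C–C: 1 × 358 = 358
    C–H: 6 × 409 = 2454
    C=C: 1 × 593 = 593
    Σ(formed) = 3405 kJ
  ΔH_II = 3270 − 3405 = −135 kJ
ΔH_I − ΔH_II = +20 kJ, so reaction II has the more negative ΔH; |ΔH_I − ΔH_II| = 20 kJ.

Reaction II, by 20 kJ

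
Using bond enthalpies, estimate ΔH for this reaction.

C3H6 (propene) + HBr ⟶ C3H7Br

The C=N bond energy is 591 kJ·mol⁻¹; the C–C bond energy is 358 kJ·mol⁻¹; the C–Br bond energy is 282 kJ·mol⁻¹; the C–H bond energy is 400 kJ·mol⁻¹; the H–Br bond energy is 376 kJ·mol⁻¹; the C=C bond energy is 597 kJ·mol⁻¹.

ΔH ≈ −67 kJ

Bonds broken (reactants):
  C–C: 1 × 358 = 358
  C–H: 6 × 400 = 2400
  C=C: 1 × 597 = 597
  H–Br: 1 × 376 = 376
  Σ(broken) = 3731 kJ
Bonds formed (products):
  C–Br: 1 × 282 = 282
  C–C: 2 × 358 = 716
  C–H: 7 × 400 = 2800
  Σ(formed) = 3798 kJ
ΔH = Σ(broken) − Σ(formed) = 3731 − 3798 = −67 kJ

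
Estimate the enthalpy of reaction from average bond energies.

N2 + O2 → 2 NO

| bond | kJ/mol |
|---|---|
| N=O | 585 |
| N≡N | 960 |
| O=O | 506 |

Bonds broken (reactants):
  N≡N: 1 × 960 = 960
  O=O: 1 × 506 = 506
  Σ(broken) = 1466 kJ
Bonds formed (products):
  N=O: 2 × 585 = 1170
  Σ(formed) = 1170 kJ
ΔH = Σ(broken) − Σ(formed) = 1466 − 1170 = +296 kJ

ΔH ≈ +296 kJ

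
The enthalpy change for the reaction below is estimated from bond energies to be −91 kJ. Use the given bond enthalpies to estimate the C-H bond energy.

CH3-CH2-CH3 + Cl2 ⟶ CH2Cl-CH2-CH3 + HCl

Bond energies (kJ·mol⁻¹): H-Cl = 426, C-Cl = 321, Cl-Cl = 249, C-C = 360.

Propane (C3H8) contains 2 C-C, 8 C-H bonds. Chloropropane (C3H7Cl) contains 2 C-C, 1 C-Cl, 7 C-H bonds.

Let D be the C-H bond energy.
Σ(broken) = 2×360 + 8×D + 1×249 = 969 + 8D
Σ(formed) = 2×360 + 1×321 + 7×D + 1×426 = 1467 + 7D
ΔH = Σ(broken) − Σ(formed) = (969 + 8D) − (1467 + 7D) = −498 + D
Setting this equal to −91 kJ gives D = 407 kJ/mol.

D(C-H) ≈ 407 kJ/mol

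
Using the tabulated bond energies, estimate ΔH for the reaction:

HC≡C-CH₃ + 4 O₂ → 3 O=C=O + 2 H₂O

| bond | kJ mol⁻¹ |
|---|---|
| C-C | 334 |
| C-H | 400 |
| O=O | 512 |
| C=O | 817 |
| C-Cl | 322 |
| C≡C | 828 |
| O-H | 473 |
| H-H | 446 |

Bonds broken (reactants):
  C≡C: 1 × 828 = 828
  C-C: 1 × 334 = 334
  C-H: 4 × 400 = 1600
  O=O: 4 × 512 = 2048
  Σ(broken) = 4810 kJ
Bonds formed (products):
  C=O: 6 × 817 = 4902
  O-H: 4 × 473 = 1892
  Σ(formed) = 6794 kJ
ΔH = Σ(broken) − Σ(formed) = 4810 − 6794 = −1984 kJ

ΔH ≈ −1984 kJ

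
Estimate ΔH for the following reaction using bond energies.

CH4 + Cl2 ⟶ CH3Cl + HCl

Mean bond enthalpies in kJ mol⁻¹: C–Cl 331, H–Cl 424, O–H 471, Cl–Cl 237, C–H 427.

ΔH ≈ −91 kJ

Bonds broken (reactants):
  C–H: 4 × 427 = 1708
  Cl–Cl: 1 × 237 = 237
  Σ(broken) = 1945 kJ
Bonds formed (products):
  C–Cl: 1 × 331 = 331
  C–H: 3 × 427 = 1281
  H–Cl: 1 × 424 = 424
  Σ(formed) = 2036 kJ
ΔH = Σ(broken) − Σ(formed) = 1945 − 2036 = −91 kJ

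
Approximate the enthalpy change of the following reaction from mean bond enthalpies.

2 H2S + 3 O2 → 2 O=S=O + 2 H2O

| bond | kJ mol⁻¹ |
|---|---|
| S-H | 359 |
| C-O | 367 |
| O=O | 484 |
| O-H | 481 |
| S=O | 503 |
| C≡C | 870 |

Bonds broken (reactants):
  O=O: 3 × 484 = 1452
  S-H: 4 × 359 = 1436
  Σ(broken) = 2888 kJ
Bonds formed (products):
  O-H: 4 × 481 = 1924
  S=O: 4 × 503 = 2012
  Σ(formed) = 3936 kJ
ΔH = Σ(broken) − Σ(formed) = 2888 − 3936 = −1048 kJ

ΔH ≈ −1048 kJ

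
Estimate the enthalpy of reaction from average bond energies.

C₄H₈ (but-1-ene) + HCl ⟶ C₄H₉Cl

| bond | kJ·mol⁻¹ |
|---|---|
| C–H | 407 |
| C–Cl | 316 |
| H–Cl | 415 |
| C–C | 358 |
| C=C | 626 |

ΔH ≈ −40 kJ

Bonds broken (reactants):
  C–C: 2 × 358 = 716
  C–H: 8 × 407 = 3256
  C=C: 1 × 626 = 626
  H–Cl: 1 × 415 = 415
  Σ(broken) = 5013 kJ
Bonds formed (products):
  C–C: 3 × 358 = 1074
  C–Cl: 1 × 316 = 316
  C–H: 9 × 407 = 3663
  Σ(formed) = 5053 kJ
ΔH = Σ(broken) − Σ(formed) = 5013 − 5053 = −40 kJ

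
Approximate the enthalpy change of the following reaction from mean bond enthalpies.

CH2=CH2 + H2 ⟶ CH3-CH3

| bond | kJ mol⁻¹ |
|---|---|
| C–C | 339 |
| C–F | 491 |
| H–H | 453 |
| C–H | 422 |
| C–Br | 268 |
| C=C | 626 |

Bonds broken (reactants):
  C–H: 4 × 422 = 1688
  C=C: 1 × 626 = 626
  H–H: 1 × 453 = 453
  Σ(broken) = 2767 kJ
Bonds formed (products):
  C–C: 1 × 339 = 339
  C–H: 6 × 422 = 2532
  Σ(formed) = 2871 kJ
ΔH = Σ(broken) − Σ(formed) = 2767 − 2871 = −104 kJ

ΔH ≈ −104 kJ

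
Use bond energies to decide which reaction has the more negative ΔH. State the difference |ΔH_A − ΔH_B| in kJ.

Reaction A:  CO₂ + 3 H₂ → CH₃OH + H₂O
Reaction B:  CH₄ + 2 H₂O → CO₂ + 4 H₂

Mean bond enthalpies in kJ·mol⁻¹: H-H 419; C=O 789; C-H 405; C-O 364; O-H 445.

Reaction A, by 225 kJ

Reaction A:
  Bonds broken (reactants):
    C=O: 2 × 789 = 1578
    H-H: 3 × 419 = 1257
    Σ(broken) = 2835 kJ
  Bonds formed (products):
    C-H: 3 × 405 = 1215
    C-O: 1 × 364 = 364
    O-H: 3 × 445 = 1335
    Σ(formed) = 2914 kJ
  ΔH_A = 2835 − 2914 = −79 kJ
Reaction B:
  Bonds broken (reactants):
    C-H: 4 × 405 = 1620
    O-H: 4 × 445 = 1780
    Σ(broken) = 3400 kJ
  Bonds formed (products):
    C=O: 2 × 789 = 1578
    H-H: 4 × 419 = 1676
    Σ(formed) = 3254 kJ
  ΔH_B = 3400 − 3254 = +146 kJ
ΔH_A − ΔH_B = −225 kJ, so reaction A has the more negative ΔH; |ΔH_A − ΔH_B| = 225 kJ.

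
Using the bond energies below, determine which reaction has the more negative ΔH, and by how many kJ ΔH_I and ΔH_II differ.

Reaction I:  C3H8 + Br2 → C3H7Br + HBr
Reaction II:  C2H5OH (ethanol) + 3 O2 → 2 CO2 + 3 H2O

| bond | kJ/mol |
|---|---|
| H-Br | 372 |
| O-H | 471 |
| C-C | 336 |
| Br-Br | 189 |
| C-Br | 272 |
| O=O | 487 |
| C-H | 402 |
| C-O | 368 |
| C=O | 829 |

Reaction II, by 1443 kJ

Reaction I:
  Bonds broken (reactants):
    Br-Br: 1 × 189 = 189
    C-C: 2 × 336 = 672
    C-H: 8 × 402 = 3216
    Σ(broken) = 4077 kJ
  Bonds formed (products):
    C-Br: 1 × 272 = 272
    C-C: 2 × 336 = 672
    C-H: 7 × 402 = 2814
    H-Br: 1 × 372 = 372
    Σ(formed) = 4130 kJ
  ΔH_I = 4077 − 4130 = −53 kJ
Reaction II:
  Bonds broken (reactants):
    C-C: 1 × 336 = 336
    C-H: 5 × 402 = 2010
    C-O: 1 × 368 = 368
    O-H: 1 × 471 = 471
    O=O: 3 × 487 = 1461
    Σ(broken) = 4646 kJ
  Bonds formed (products):
    C=O: 4 × 829 = 3316
    O-H: 6 × 471 = 2826
    Σ(formed) = 6142 kJ
  ΔH_II = 4646 − 6142 = −1496 kJ
ΔH_I − ΔH_II = +1443 kJ, so reaction II has the more negative ΔH; |ΔH_I − ΔH_II| = 1443 kJ.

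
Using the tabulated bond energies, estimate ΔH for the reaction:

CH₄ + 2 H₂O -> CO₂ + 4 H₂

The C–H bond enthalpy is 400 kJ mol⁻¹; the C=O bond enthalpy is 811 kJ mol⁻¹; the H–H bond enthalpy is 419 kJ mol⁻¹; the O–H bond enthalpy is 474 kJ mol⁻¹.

ΔH ≈ +198 kJ

Bonds broken (reactants):
  C–H: 4 × 400 = 1600
  O–H: 4 × 474 = 1896
  Σ(broken) = 3496 kJ
Bonds formed (products):
  C=O: 2 × 811 = 1622
  H–H: 4 × 419 = 1676
  Σ(formed) = 3298 kJ
ΔH = Σ(broken) − Σ(formed) = 3496 − 3298 = +198 kJ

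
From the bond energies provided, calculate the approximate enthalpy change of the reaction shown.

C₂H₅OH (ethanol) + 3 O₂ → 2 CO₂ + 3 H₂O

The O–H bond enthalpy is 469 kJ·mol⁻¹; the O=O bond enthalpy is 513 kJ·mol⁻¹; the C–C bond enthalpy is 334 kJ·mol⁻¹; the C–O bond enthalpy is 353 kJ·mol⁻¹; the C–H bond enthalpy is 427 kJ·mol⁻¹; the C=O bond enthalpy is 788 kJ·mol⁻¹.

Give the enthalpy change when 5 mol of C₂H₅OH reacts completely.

Bonds broken (reactants):
  C–C: 1 × 334 = 334
  C–H: 5 × 427 = 2135
  C–O: 1 × 353 = 353
  O–H: 1 × 469 = 469
  O=O: 3 × 513 = 1539
  Σ(broken) = 4830 kJ
Bonds formed (products):
  C=O: 4 × 788 = 3152
  O–H: 6 × 469 = 2814
  Σ(formed) = 5966 kJ
ΔH = Σ(broken) − Σ(formed) = 4830 − 5966 = −1136 kJ
For 5× the reaction as written: 5 × (−1136) = −5680 kJ

ΔH = −5680 kJ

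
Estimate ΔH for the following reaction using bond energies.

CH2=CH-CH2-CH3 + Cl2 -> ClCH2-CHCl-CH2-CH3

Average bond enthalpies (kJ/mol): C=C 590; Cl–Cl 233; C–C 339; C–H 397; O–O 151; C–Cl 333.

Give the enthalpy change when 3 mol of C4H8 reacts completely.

Bonds broken (reactants):
  C–C: 2 × 339 = 678
  C–H: 8 × 397 = 3176
  C=C: 1 × 590 = 590
  Cl–Cl: 1 × 233 = 233
  Σ(broken) = 4677 kJ
Bonds formed (products):
  C–C: 3 × 339 = 1017
  C–Cl: 2 × 333 = 666
  C–H: 8 × 397 = 3176
  Σ(formed) = 4859 kJ
ΔH = Σ(broken) − Σ(formed) = 4677 − 4859 = −182 kJ
For 3× the reaction as written: 3 × (−182) = −546 kJ

ΔH = −546 kJ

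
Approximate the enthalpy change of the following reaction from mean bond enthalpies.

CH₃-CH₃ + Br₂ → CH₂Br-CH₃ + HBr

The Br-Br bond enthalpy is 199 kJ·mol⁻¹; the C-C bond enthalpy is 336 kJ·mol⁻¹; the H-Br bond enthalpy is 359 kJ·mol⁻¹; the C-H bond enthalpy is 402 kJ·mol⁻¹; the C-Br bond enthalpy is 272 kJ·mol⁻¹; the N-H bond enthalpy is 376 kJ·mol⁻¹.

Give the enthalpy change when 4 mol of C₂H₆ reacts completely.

ΔH = −120 kJ

Bonds broken (reactants):
  Br-Br: 1 × 199 = 199
  C-C: 1 × 336 = 336
  C-H: 6 × 402 = 2412
  Σ(broken) = 2947 kJ
Bonds formed (products):
  C-Br: 1 × 272 = 272
  C-C: 1 × 336 = 336
  C-H: 5 × 402 = 2010
  H-Br: 1 × 359 = 359
  Σ(formed) = 2977 kJ
ΔH = Σ(broken) − Σ(formed) = 2947 − 2977 = −30 kJ
For 4× the reaction as written: 4 × (−30) = −120 kJ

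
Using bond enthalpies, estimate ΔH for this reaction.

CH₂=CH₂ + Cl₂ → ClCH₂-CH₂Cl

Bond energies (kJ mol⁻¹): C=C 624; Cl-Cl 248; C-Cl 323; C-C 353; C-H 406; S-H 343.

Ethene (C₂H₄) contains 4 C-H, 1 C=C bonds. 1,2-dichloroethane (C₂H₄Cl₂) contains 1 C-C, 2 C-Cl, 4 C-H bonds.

ΔH ≈ −127 kJ

Bonds broken (reactants):
  C-H: 4 × 406 = 1624
  C=C: 1 × 624 = 624
  Cl-Cl: 1 × 248 = 248
  Σ(broken) = 2496 kJ
Bonds formed (products):
  C-C: 1 × 353 = 353
  C-Cl: 2 × 323 = 646
  C-H: 4 × 406 = 1624
  Σ(formed) = 2623 kJ
ΔH = Σ(broken) − Σ(formed) = 2496 − 2623 = −127 kJ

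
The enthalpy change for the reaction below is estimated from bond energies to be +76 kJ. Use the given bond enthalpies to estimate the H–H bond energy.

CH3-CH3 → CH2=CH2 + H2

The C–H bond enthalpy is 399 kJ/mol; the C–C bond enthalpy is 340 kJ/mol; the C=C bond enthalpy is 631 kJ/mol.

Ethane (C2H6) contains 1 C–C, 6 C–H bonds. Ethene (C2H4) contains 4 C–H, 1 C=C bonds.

D(H–H) ≈ 431 kJ/mol

Let D be the H–H bond energy.
Σ(broken) = 1×340 + 6×399 = 2734
Σ(formed) = 4×399 + 1×631 + 1×D = 2227 + D
ΔH = Σ(broken) − Σ(formed) = (2734) − (2227 + D) = +507 − D
Setting this equal to +76 kJ gives D = 431 kJ/mol.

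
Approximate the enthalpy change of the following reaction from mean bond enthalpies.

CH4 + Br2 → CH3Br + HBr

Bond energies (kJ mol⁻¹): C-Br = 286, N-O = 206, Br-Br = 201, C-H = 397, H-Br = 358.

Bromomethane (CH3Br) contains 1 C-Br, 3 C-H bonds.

ΔH ≈ −46 kJ

Bonds broken (reactants):
  Br-Br: 1 × 201 = 201
  C-H: 4 × 397 = 1588
  Σ(broken) = 1789 kJ
Bonds formed (products):
  C-Br: 1 × 286 = 286
  C-H: 3 × 397 = 1191
  H-Br: 1 × 358 = 358
  Σ(formed) = 1835 kJ
ΔH = Σ(broken) − Σ(formed) = 1789 − 1835 = −46 kJ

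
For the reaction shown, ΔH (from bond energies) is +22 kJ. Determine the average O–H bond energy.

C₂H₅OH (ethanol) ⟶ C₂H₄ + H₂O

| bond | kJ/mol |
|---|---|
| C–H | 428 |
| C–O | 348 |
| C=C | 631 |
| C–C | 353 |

Let D be the O–H bond energy.
Σ(broken) = 1×353 + 5×428 + 1×348 + 1×D = 2841 + D
Σ(formed) = 4×428 + 1×631 + 2×D = 2343 + 2D
ΔH = Σ(broken) − Σ(formed) = (2841 + D) − (2343 + 2D) = +498 − D
Setting this equal to +22 kJ gives D = 476 kJ/mol.

D(O–H) ≈ 476 kJ/mol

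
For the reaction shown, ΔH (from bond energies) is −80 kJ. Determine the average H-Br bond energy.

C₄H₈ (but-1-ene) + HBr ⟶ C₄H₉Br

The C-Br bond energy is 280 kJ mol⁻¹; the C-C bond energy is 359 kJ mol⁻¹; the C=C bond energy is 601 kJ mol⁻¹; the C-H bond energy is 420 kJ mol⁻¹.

Let D be the H-Br bond energy.
Σ(broken) = 2×359 + 8×420 + 1×601 + 1×D = 4679 + D
Σ(formed) = 1×280 + 3×359 + 9×420 = 5137
ΔH = Σ(broken) − Σ(formed) = (4679 + D) − (5137) = −458 + D
Setting this equal to −80 kJ gives D = 378 kJ/mol.

D(H-Br) ≈ 378 kJ/mol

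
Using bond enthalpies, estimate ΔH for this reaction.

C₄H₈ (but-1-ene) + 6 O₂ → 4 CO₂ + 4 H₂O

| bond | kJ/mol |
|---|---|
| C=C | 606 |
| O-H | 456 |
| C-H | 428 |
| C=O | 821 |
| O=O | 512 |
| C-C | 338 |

ΔH ≈ −2438 kJ

Bonds broken (reactants):
  C-C: 2 × 338 = 676
  C-H: 8 × 428 = 3424
  C=C: 1 × 606 = 606
  O=O: 6 × 512 = 3072
  Σ(broken) = 7778 kJ
Bonds formed (products):
  C=O: 8 × 821 = 6568
  O-H: 8 × 456 = 3648
  Σ(formed) = 10216 kJ
ΔH = Σ(broken) − Σ(formed) = 7778 − 10216 = −2438 kJ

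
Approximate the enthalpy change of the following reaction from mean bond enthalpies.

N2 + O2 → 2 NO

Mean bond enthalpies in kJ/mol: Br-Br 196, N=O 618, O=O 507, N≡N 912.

Bonds broken (reactants):
  N≡N: 1 × 912 = 912
  O=O: 1 × 507 = 507
  Σ(broken) = 1419 kJ
Bonds formed (products):
  N=O: 2 × 618 = 1236
  Σ(formed) = 1236 kJ
ΔH = Σ(broken) − Σ(formed) = 1419 − 1236 = +183 kJ

ΔH ≈ +183 kJ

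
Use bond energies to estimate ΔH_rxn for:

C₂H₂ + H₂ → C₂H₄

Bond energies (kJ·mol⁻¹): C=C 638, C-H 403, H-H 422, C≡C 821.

ΔH ≈ −201 kJ

Bonds broken (reactants):
  C≡C: 1 × 821 = 821
  C-H: 2 × 403 = 806
  H-H: 1 × 422 = 422
  Σ(broken) = 2049 kJ
Bonds formed (products):
  C-H: 4 × 403 = 1612
  C=C: 1 × 638 = 638
  Σ(formed) = 2250 kJ
ΔH = Σ(broken) − Σ(formed) = 2049 − 2250 = −201 kJ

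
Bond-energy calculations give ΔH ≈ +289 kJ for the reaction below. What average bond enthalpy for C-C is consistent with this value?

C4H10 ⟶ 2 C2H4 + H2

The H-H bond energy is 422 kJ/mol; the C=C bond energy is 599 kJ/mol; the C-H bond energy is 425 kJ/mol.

D(C-C) ≈ 353 kJ/mol

Let D be the C-C bond energy.
Σ(broken) = 3×D + 10×425 = 4250 + 3D
Σ(formed) = 8×425 + 2×599 + 1×422 = 5020
ΔH = Σ(broken) − Σ(formed) = (4250 + 3D) − (5020) = −770 + 3D
Setting this equal to +289 kJ gives 3D = 1059, so D = 353 kJ/mol.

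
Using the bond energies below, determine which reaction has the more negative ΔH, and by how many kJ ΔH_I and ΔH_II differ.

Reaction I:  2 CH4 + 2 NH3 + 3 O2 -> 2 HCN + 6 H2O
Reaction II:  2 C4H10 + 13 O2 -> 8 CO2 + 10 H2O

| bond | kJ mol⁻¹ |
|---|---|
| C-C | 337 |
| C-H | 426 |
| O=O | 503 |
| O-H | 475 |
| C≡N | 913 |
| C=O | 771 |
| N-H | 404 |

Reaction I:
  Bonds broken (reactants):
    C-H: 8 × 426 = 3408
    N-H: 6 × 404 = 2424
    O=O: 3 × 503 = 1509
    Σ(broken) = 7341 kJ
  Bonds formed (products):
    C≡N: 2 × 913 = 1826
    C-H: 2 × 426 = 852
    O-H: 12 × 475 = 5700
    Σ(formed) = 8378 kJ
  ΔH_I = 7341 − 8378 = −1037 kJ
Reaction II:
  Bonds broken (reactants):
    C-C: 6 × 337 = 2022
    C-H: 20 × 426 = 8520
    O=O: 13 × 503 = 6539
    Σ(broken) = 17081 kJ
  Bonds formed (products):
    C=O: 16 × 771 = 12336
    O-H: 20 × 475 = 9500
    Σ(formed) = 21836 kJ
  ΔH_II = 17081 − 21836 = −4755 kJ
ΔH_I − ΔH_II = +3718 kJ, so reaction II has the more negative ΔH; |ΔH_I − ΔH_II| = 3718 kJ.

Reaction II, by 3718 kJ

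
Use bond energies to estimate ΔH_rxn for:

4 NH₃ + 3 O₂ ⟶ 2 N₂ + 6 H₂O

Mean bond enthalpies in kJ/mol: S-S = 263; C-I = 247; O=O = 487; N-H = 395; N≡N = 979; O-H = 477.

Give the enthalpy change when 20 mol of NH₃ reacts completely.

ΔH = −7405 kJ

Bonds broken (reactants):
  N-H: 12 × 395 = 4740
  O=O: 3 × 487 = 1461
  Σ(broken) = 6201 kJ
Bonds formed (products):
  N≡N: 2 × 979 = 1958
  O-H: 12 × 477 = 5724
  Σ(formed) = 7682 kJ
ΔH = Σ(broken) − Σ(formed) = 6201 − 7682 = −1481 kJ
For 5× the reaction as written: 5 × (−1481) = −7405 kJ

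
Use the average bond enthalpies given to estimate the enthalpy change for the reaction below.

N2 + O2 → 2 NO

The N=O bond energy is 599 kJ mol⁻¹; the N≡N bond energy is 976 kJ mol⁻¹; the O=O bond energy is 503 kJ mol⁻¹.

Bonds broken (reactants):
  N≡N: 1 × 976 = 976
  O=O: 1 × 503 = 503
  Σ(broken) = 1479 kJ
Bonds formed (products):
  N=O: 2 × 599 = 1198
  Σ(formed) = 1198 kJ
ΔH = Σ(broken) − Σ(formed) = 1479 − 1198 = +281 kJ

ΔH ≈ +281 kJ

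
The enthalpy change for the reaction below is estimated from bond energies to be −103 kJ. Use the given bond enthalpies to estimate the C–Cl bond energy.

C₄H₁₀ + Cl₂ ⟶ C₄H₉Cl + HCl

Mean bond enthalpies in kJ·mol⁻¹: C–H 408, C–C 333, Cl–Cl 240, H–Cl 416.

Let D be the C–Cl bond energy.
Σ(broken) = 3×333 + 10×408 + 1×240 = 5319
Σ(formed) = 3×333 + 1×D + 9×408 + 1×416 = 5087 + D
ΔH = Σ(broken) − Σ(formed) = (5319) − (5087 + D) = +232 − D
Setting this equal to −103 kJ gives D = 335 kJ/mol.

D(C–Cl) ≈ 335 kJ/mol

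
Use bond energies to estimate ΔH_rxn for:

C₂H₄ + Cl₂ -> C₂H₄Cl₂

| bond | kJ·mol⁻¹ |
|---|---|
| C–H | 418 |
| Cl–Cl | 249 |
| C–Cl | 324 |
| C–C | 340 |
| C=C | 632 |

Bonds broken (reactants):
  C–H: 4 × 418 = 1672
  C=C: 1 × 632 = 632
  Cl–Cl: 1 × 249 = 249
  Σ(broken) = 2553 kJ
Bonds formed (products):
  C–C: 1 × 340 = 340
  C–Cl: 2 × 324 = 648
  C–H: 4 × 418 = 1672
  Σ(formed) = 2660 kJ
ΔH = Σ(broken) − Σ(formed) = 2553 − 2660 = −107 kJ

ΔH ≈ −107 kJ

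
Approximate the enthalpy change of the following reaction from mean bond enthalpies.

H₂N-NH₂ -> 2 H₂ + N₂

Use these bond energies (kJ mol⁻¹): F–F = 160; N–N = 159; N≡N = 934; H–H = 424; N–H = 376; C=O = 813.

ΔH ≈ −119 kJ

Bonds broken (reactants):
  N–H: 4 × 376 = 1504
  N–N: 1 × 159 = 159
  Σ(broken) = 1663 kJ
Bonds formed (products):
  H–H: 2 × 424 = 848
  N≡N: 1 × 934 = 934
  Σ(formed) = 1782 kJ
ΔH = Σ(broken) − Σ(formed) = 1663 − 1782 = −119 kJ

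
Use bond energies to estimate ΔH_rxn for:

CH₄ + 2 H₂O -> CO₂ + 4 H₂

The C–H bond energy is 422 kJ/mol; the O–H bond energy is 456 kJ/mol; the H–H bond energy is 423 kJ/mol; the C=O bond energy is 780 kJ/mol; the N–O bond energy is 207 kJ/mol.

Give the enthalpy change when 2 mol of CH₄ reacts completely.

Bonds broken (reactants):
  C–H: 4 × 422 = 1688
  O–H: 4 × 456 = 1824
  Σ(broken) = 3512 kJ
Bonds formed (products):
  C=O: 2 × 780 = 1560
  H–H: 4 × 423 = 1692
  Σ(formed) = 3252 kJ
ΔH = Σ(broken) − Σ(formed) = 3512 − 3252 = +260 kJ
For 2× the reaction as written: 2 × (+260) = +520 kJ

ΔH = +520 kJ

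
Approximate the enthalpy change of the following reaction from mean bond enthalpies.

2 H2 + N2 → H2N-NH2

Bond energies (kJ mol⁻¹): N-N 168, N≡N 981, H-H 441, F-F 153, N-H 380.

ΔH ≈ +175 kJ

Bonds broken (reactants):
  H-H: 2 × 441 = 882
  N≡N: 1 × 981 = 981
  Σ(broken) = 1863 kJ
Bonds formed (products):
  N-H: 4 × 380 = 1520
  N-N: 1 × 168 = 168
  Σ(formed) = 1688 kJ
ΔH = Σ(broken) − Σ(formed) = 1863 − 1688 = +175 kJ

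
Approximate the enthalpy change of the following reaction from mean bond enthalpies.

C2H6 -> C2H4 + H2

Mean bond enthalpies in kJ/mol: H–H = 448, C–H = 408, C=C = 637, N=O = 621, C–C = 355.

ΔH ≈ +86 kJ

Bonds broken (reactants):
  C–C: 1 × 355 = 355
  C–H: 6 × 408 = 2448
  Σ(broken) = 2803 kJ
Bonds formed (products):
  C–H: 4 × 408 = 1632
  C=C: 1 × 637 = 637
  H–H: 1 × 448 = 448
  Σ(formed) = 2717 kJ
ΔH = Σ(broken) − Σ(formed) = 2803 − 2717 = +86 kJ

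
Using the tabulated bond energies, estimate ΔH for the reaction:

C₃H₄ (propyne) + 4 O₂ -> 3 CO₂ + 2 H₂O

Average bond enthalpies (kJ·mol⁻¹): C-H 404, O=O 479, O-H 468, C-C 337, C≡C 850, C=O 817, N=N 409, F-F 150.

Bonds broken (reactants):
  C≡C: 1 × 850 = 850
  C-C: 1 × 337 = 337
  C-H: 4 × 404 = 1616
  O=O: 4 × 479 = 1916
  Σ(broken) = 4719 kJ
Bonds formed (products):
  C=O: 6 × 817 = 4902
  O-H: 4 × 468 = 1872
  Σ(formed) = 6774 kJ
ΔH = Σ(broken) − Σ(formed) = 4719 − 6774 = −2055 kJ

ΔH ≈ −2055 kJ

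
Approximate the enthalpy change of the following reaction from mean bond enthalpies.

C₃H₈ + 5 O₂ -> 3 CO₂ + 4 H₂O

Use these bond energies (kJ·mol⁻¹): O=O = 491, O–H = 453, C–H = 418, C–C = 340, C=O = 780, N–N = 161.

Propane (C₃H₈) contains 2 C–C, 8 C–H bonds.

ΔH ≈ −1825 kJ

Bonds broken (reactants):
  C–C: 2 × 340 = 680
  C–H: 8 × 418 = 3344
  O=O: 5 × 491 = 2455
  Σ(broken) = 6479 kJ
Bonds formed (products):
  C=O: 6 × 780 = 4680
  O–H: 8 × 453 = 3624
  Σ(formed) = 8304 kJ
ΔH = Σ(broken) − Σ(formed) = 6479 − 8304 = −1825 kJ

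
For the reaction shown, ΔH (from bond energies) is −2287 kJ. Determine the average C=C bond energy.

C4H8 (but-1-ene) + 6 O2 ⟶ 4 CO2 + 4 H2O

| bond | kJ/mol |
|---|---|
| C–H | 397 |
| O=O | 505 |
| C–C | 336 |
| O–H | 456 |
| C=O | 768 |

Let D be the C=C bond energy.
Σ(broken) = 2×336 + 8×397 + 1×D + 6×505 = 6878 + D
Σ(formed) = 8×768 + 8×456 = 9792
ΔH = Σ(broken) − Σ(formed) = (6878 + D) − (9792) = −2914 + D
Setting this equal to −2287 kJ gives D = 627 kJ/mol.

D(C=C) ≈ 627 kJ/mol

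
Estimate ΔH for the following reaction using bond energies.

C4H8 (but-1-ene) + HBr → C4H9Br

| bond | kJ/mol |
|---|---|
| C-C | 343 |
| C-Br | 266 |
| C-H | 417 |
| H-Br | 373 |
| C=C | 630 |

ΔH ≈ −23 kJ

Bonds broken (reactants):
  C-C: 2 × 343 = 686
  C-H: 8 × 417 = 3336
  C=C: 1 × 630 = 630
  H-Br: 1 × 373 = 373
  Σ(broken) = 5025 kJ
Bonds formed (products):
  C-Br: 1 × 266 = 266
  C-C: 3 × 343 = 1029
  C-H: 9 × 417 = 3753
  Σ(formed) = 5048 kJ
ΔH = Σ(broken) − Σ(formed) = 5025 − 5048 = −23 kJ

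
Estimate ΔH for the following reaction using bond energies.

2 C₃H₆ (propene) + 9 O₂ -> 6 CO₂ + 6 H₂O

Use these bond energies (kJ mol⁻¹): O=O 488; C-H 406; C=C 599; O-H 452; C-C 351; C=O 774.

Bonds broken (reactants):
  C-C: 2 × 351 = 702
  C-H: 12 × 406 = 4872
  C=C: 2 × 599 = 1198
  O=O: 9 × 488 = 4392
  Σ(broken) = 11164 kJ
Bonds formed (products):
  C=O: 12 × 774 = 9288
  O-H: 12 × 452 = 5424
  Σ(formed) = 14712 kJ
ΔH = Σ(broken) − Σ(formed) = 11164 − 14712 = −3548 kJ

ΔH ≈ −3548 kJ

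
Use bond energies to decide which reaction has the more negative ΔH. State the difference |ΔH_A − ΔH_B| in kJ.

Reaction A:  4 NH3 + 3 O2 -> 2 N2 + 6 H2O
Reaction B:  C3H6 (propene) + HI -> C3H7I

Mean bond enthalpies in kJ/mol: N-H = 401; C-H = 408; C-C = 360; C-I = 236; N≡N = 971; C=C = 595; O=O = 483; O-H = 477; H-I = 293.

Reaction A:
  Bonds broken (reactants):
    N-H: 12 × 401 = 4812
    O=O: 3 × 483 = 1449
    Σ(broken) = 6261 kJ
  Bonds formed (products):
    N≡N: 2 × 971 = 1942
    O-H: 12 × 477 = 5724
    Σ(formed) = 7666 kJ
  ΔH_A = 6261 − 7666 = −1405 kJ
Reaction B:
  Bonds broken (reactants):
    C-C: 1 × 360 = 360
    C-H: 6 × 408 = 2448
    C=C: 1 × 595 = 595
    H-I: 1 × 293 = 293
    Σ(broken) = 3696 kJ
  Bonds formed (products):
    C-C: 2 × 360 = 720
    C-H: 7 × 408 = 2856
    C-I: 1 × 236 = 236
    Σ(formed) = 3812 kJ
  ΔH_B = 3696 − 3812 = −116 kJ
ΔH_A − ΔH_B = −1289 kJ, so reaction A has the more negative ΔH; |ΔH_A − ΔH_B| = 1289 kJ.

Reaction A, by 1289 kJ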